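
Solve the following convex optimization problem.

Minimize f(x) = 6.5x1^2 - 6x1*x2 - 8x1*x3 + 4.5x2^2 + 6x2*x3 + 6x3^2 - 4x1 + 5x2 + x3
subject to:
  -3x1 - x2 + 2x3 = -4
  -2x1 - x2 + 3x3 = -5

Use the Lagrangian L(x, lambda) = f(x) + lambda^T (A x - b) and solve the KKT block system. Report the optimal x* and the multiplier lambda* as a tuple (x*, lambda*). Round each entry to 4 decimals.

Form the Lagrangian:
  L(x, lambda) = (1/2) x^T Q x + c^T x + lambda^T (A x - b)
Stationarity (grad_x L = 0): Q x + c + A^T lambda = 0.
Primal feasibility: A x = b.

This gives the KKT block system:
  [ Q   A^T ] [ x     ]   [-c ]
  [ A    0  ] [ lambda ] = [ b ]

Solving the linear system:
  x*      = (0.2435, 0.7824, -1.2435)
  lambda* = (-1.8187, 4.9378)
  f(x*)   = 9.5544

x* = (0.2435, 0.7824, -1.2435), lambda* = (-1.8187, 4.9378)


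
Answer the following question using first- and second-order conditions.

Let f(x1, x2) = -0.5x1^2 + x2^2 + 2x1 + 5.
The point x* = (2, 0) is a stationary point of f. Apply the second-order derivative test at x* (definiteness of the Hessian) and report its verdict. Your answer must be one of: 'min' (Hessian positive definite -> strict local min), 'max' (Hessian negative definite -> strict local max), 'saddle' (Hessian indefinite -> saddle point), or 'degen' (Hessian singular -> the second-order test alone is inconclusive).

Compute the Hessian H = grad^2 f:
  H = [[-1, 0], [0, 2]]
Verify stationarity: grad f(x*) = H x* + g = (0, 0).
Eigenvalues of H: -1, 2.
Eigenvalues have mixed signs, so H is indefinite -> x* is a saddle point.

saddle


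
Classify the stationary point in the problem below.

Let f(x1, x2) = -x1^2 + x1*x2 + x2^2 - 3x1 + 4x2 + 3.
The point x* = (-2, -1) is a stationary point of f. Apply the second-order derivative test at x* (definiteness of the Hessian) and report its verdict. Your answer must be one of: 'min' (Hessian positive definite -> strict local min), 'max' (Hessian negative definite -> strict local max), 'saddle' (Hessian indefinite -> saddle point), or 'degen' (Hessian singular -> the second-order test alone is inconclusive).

Compute the Hessian H = grad^2 f:
  H = [[-2, 1], [1, 2]]
Verify stationarity: grad f(x*) = H x* + g = (0, 0).
Eigenvalues of H: -2.2361, 2.2361.
Eigenvalues have mixed signs, so H is indefinite -> x* is a saddle point.

saddle


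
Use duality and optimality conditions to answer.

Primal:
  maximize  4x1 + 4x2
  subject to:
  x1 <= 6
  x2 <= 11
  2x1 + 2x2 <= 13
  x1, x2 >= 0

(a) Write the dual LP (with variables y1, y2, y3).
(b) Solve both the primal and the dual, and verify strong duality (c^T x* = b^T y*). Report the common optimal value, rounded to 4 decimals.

The standard primal-dual pair for 'max c^T x s.t. A x <= b, x >= 0' is:
  Dual:  min b^T y  s.t.  A^T y >= c,  y >= 0.

So the dual LP is:
  minimize  6y1 + 11y2 + 13y3
  subject to:
    y1 + 2y3 >= 4
    y2 + 2y3 >= 4
    y1, y2, y3 >= 0

Solving the primal: x* = (0, 6.5).
  primal value c^T x* = 26.
Solving the dual: y* = (0, 0, 2).
  dual value b^T y* = 26.
Strong duality: c^T x* = b^T y*. Confirmed.

26


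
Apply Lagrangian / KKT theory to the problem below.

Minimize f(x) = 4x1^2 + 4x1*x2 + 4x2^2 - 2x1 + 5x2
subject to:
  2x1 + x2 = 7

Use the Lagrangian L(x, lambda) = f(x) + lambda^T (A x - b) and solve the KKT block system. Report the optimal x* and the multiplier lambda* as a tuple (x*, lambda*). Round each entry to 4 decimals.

Form the Lagrangian:
  L(x, lambda) = (1/2) x^T Q x + c^T x + lambda^T (A x - b)
Stationarity (grad_x L = 0): Q x + c + A^T lambda = 0.
Primal feasibility: A x = b.

This gives the KKT block system:
  [ Q   A^T ] [ x     ]   [-c ]
  [ A    0  ] [ lambda ] = [ b ]

Solving the linear system:
  x*      = (4, -1)
  lambda* = (-13)
  f(x*)   = 39

x* = (4, -1), lambda* = (-13)


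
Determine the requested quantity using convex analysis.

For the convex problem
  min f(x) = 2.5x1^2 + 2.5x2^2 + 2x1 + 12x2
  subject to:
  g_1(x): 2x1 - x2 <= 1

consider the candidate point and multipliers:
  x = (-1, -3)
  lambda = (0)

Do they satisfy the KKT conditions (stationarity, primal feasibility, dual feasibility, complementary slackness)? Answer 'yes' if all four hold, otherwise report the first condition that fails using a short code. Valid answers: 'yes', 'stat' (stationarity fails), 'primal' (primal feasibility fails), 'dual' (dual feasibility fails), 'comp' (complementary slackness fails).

Gradient of f: grad f(x) = Q x + c = (-3, -3)
Constraint values g_i(x) = a_i^T x - b_i:
  g_1((-1, -3)) = 0
Stationarity residual: grad f(x) + sum_i lambda_i a_i = (-3, -3)
  -> stationarity FAILS
Primal feasibility (all g_i <= 0): OK
Dual feasibility (all lambda_i >= 0): OK
Complementary slackness (lambda_i * g_i(x) = 0 for all i): OK

Verdict: the first failing condition is stationarity -> stat.

stat


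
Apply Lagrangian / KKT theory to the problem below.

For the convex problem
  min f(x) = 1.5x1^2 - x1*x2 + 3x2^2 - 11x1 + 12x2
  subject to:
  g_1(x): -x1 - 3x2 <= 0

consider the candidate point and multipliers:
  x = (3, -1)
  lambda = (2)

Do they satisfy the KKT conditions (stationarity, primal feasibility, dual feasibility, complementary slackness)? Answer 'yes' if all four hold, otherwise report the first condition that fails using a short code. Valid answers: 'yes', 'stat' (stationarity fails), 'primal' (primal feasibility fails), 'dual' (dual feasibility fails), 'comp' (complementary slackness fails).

Gradient of f: grad f(x) = Q x + c = (-1, 3)
Constraint values g_i(x) = a_i^T x - b_i:
  g_1((3, -1)) = 0
Stationarity residual: grad f(x) + sum_i lambda_i a_i = (-3, -3)
  -> stationarity FAILS
Primal feasibility (all g_i <= 0): OK
Dual feasibility (all lambda_i >= 0): OK
Complementary slackness (lambda_i * g_i(x) = 0 for all i): OK

Verdict: the first failing condition is stationarity -> stat.

stat


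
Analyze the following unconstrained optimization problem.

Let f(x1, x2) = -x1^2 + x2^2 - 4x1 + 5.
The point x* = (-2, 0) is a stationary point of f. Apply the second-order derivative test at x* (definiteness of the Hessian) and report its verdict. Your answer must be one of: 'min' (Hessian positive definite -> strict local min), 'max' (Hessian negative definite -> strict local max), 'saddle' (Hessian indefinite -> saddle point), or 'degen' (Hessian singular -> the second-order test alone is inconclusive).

Compute the Hessian H = grad^2 f:
  H = [[-2, 0], [0, 2]]
Verify stationarity: grad f(x*) = H x* + g = (0, 0).
Eigenvalues of H: -2, 2.
Eigenvalues have mixed signs, so H is indefinite -> x* is a saddle point.

saddle


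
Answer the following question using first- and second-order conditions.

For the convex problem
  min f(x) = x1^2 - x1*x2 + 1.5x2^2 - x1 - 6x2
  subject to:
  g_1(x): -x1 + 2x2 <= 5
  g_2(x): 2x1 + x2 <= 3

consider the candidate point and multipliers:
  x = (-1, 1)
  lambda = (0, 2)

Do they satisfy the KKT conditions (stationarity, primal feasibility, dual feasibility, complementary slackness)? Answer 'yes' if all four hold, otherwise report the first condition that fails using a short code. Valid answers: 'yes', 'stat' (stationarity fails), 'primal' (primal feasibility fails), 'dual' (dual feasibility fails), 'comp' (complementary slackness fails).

Gradient of f: grad f(x) = Q x + c = (-4, -2)
Constraint values g_i(x) = a_i^T x - b_i:
  g_1((-1, 1)) = -2
  g_2((-1, 1)) = -4
Stationarity residual: grad f(x) + sum_i lambda_i a_i = (0, 0)
  -> stationarity OK
Primal feasibility (all g_i <= 0): OK
Dual feasibility (all lambda_i >= 0): OK
Complementary slackness (lambda_i * g_i(x) = 0 for all i): FAILS

Verdict: the first failing condition is complementary_slackness -> comp.

comp


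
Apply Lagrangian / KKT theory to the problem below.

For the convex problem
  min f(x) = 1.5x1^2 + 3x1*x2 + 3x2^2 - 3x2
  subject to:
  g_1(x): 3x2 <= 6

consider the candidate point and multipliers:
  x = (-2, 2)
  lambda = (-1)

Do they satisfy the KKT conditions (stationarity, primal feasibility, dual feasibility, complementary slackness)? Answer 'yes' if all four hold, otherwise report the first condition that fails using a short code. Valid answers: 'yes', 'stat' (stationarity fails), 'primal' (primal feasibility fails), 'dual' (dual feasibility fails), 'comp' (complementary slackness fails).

Gradient of f: grad f(x) = Q x + c = (0, 3)
Constraint values g_i(x) = a_i^T x - b_i:
  g_1((-2, 2)) = 0
Stationarity residual: grad f(x) + sum_i lambda_i a_i = (0, 0)
  -> stationarity OK
Primal feasibility (all g_i <= 0): OK
Dual feasibility (all lambda_i >= 0): FAILS
Complementary slackness (lambda_i * g_i(x) = 0 for all i): OK

Verdict: the first failing condition is dual_feasibility -> dual.

dual


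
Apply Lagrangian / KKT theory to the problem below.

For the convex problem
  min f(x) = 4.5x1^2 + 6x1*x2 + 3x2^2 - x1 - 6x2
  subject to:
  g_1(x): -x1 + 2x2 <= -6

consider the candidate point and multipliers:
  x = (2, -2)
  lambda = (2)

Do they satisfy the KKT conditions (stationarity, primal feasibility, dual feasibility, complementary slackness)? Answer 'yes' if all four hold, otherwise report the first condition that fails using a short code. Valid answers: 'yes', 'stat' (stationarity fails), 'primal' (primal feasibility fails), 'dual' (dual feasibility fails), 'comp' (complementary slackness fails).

Gradient of f: grad f(x) = Q x + c = (5, -6)
Constraint values g_i(x) = a_i^T x - b_i:
  g_1((2, -2)) = 0
Stationarity residual: grad f(x) + sum_i lambda_i a_i = (3, -2)
  -> stationarity FAILS
Primal feasibility (all g_i <= 0): OK
Dual feasibility (all lambda_i >= 0): OK
Complementary slackness (lambda_i * g_i(x) = 0 for all i): OK

Verdict: the first failing condition is stationarity -> stat.

stat


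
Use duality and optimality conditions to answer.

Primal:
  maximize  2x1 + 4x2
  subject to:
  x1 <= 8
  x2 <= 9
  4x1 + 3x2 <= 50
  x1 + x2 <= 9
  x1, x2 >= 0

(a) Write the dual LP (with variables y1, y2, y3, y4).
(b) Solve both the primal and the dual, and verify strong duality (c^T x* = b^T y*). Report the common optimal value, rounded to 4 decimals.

The standard primal-dual pair for 'max c^T x s.t. A x <= b, x >= 0' is:
  Dual:  min b^T y  s.t.  A^T y >= c,  y >= 0.

So the dual LP is:
  minimize  8y1 + 9y2 + 50y3 + 9y4
  subject to:
    y1 + 4y3 + y4 >= 2
    y2 + 3y3 + y4 >= 4
    y1, y2, y3, y4 >= 0

Solving the primal: x* = (0, 9).
  primal value c^T x* = 36.
Solving the dual: y* = (0, 2, 0, 2).
  dual value b^T y* = 36.
Strong duality: c^T x* = b^T y*. Confirmed.

36


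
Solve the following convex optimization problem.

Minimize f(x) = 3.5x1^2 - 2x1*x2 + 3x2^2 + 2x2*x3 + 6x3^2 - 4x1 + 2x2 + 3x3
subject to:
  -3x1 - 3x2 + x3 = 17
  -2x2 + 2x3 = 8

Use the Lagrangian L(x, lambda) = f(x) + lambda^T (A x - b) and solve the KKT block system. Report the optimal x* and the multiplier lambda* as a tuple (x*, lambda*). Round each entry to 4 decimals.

Form the Lagrangian:
  L(x, lambda) = (1/2) x^T Q x + c^T x + lambda^T (A x - b)
Stationarity (grad_x L = 0): Q x + c + A^T lambda = 0.
Primal feasibility: A x = b.

This gives the KKT block system:
  [ Q   A^T ] [ x     ]   [-c ]
  [ A    0  ] [ lambda ] = [ b ]

Solving the linear system:
  x*      = (-2.112, -3.332, 0.668)
  lambda* = (-4.04, -0.156)
  f(x*)   = 36.858

x* = (-2.112, -3.332, 0.668), lambda* = (-4.04, -0.156)


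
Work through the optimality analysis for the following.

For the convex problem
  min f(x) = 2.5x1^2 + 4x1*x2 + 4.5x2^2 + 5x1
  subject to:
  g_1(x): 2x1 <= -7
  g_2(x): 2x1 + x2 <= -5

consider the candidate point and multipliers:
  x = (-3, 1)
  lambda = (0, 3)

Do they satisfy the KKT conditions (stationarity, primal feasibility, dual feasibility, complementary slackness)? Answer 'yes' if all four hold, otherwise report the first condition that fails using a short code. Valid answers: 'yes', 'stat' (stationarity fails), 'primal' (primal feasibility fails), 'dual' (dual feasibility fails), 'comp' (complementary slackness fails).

Gradient of f: grad f(x) = Q x + c = (-6, -3)
Constraint values g_i(x) = a_i^T x - b_i:
  g_1((-3, 1)) = 1
  g_2((-3, 1)) = 0
Stationarity residual: grad f(x) + sum_i lambda_i a_i = (0, 0)
  -> stationarity OK
Primal feasibility (all g_i <= 0): FAILS
Dual feasibility (all lambda_i >= 0): OK
Complementary slackness (lambda_i * g_i(x) = 0 for all i): OK

Verdict: the first failing condition is primal_feasibility -> primal.

primal


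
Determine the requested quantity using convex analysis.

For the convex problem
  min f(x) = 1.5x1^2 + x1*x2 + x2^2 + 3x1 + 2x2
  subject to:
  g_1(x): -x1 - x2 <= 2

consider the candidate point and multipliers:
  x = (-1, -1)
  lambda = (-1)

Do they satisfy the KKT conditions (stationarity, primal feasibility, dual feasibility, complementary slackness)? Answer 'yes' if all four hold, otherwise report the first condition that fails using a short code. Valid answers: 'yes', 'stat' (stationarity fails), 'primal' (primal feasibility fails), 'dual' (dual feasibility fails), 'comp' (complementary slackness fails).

Gradient of f: grad f(x) = Q x + c = (-1, -1)
Constraint values g_i(x) = a_i^T x - b_i:
  g_1((-1, -1)) = 0
Stationarity residual: grad f(x) + sum_i lambda_i a_i = (0, 0)
  -> stationarity OK
Primal feasibility (all g_i <= 0): OK
Dual feasibility (all lambda_i >= 0): FAILS
Complementary slackness (lambda_i * g_i(x) = 0 for all i): OK

Verdict: the first failing condition is dual_feasibility -> dual.

dual


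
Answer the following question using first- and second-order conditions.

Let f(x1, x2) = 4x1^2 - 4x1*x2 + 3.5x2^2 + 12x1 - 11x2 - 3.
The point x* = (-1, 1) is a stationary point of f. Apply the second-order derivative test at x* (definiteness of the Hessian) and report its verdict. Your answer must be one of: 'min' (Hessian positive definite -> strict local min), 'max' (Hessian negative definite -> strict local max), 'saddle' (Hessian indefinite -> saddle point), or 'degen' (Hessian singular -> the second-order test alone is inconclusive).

Compute the Hessian H = grad^2 f:
  H = [[8, -4], [-4, 7]]
Verify stationarity: grad f(x*) = H x* + g = (0, 0).
Eigenvalues of H: 3.4689, 11.5311.
Both eigenvalues > 0, so H is positive definite -> x* is a strict local min.

min


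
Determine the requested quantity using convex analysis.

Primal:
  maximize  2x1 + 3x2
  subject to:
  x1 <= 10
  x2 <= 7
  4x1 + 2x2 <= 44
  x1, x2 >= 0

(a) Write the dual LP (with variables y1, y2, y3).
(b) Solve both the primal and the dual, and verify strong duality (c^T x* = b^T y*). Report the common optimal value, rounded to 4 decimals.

The standard primal-dual pair for 'max c^T x s.t. A x <= b, x >= 0' is:
  Dual:  min b^T y  s.t.  A^T y >= c,  y >= 0.

So the dual LP is:
  minimize  10y1 + 7y2 + 44y3
  subject to:
    y1 + 4y3 >= 2
    y2 + 2y3 >= 3
    y1, y2, y3 >= 0

Solving the primal: x* = (7.5, 7).
  primal value c^T x* = 36.
Solving the dual: y* = (0, 2, 0.5).
  dual value b^T y* = 36.
Strong duality: c^T x* = b^T y*. Confirmed.

36


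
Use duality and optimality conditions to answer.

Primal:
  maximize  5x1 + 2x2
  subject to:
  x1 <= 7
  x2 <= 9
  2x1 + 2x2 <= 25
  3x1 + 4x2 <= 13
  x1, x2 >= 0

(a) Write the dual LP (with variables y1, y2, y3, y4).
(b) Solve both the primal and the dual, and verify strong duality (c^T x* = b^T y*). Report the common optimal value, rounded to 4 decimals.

The standard primal-dual pair for 'max c^T x s.t. A x <= b, x >= 0' is:
  Dual:  min b^T y  s.t.  A^T y >= c,  y >= 0.

So the dual LP is:
  minimize  7y1 + 9y2 + 25y3 + 13y4
  subject to:
    y1 + 2y3 + 3y4 >= 5
    y2 + 2y3 + 4y4 >= 2
    y1, y2, y3, y4 >= 0

Solving the primal: x* = (4.3333, 0).
  primal value c^T x* = 21.6667.
Solving the dual: y* = (0, 0, 0, 1.6667).
  dual value b^T y* = 21.6667.
Strong duality: c^T x* = b^T y*. Confirmed.

21.6667


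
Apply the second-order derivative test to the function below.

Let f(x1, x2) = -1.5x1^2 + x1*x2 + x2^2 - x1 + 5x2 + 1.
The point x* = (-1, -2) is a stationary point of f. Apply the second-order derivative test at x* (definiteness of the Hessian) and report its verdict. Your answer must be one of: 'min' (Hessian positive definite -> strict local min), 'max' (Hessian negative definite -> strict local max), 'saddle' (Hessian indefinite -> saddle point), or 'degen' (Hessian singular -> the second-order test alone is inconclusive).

Compute the Hessian H = grad^2 f:
  H = [[-3, 1], [1, 2]]
Verify stationarity: grad f(x*) = H x* + g = (0, 0).
Eigenvalues of H: -3.1926, 2.1926.
Eigenvalues have mixed signs, so H is indefinite -> x* is a saddle point.

saddle


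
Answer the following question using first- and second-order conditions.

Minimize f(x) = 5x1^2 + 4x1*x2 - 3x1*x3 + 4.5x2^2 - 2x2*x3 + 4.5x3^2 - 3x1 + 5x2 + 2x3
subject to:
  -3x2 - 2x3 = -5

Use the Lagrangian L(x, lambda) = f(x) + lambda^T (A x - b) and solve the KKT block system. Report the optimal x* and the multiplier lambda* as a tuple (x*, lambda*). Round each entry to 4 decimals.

Form the Lagrangian:
  L(x, lambda) = (1/2) x^T Q x + c^T x + lambda^T (A x - b)
Stationarity (grad_x L = 0): Q x + c + A^T lambda = 0.
Primal feasibility: A x = b.

This gives the KKT block system:
  [ Q   A^T ] [ x     ]   [-c ]
  [ A    0  ] [ lambda ] = [ b ]

Solving the linear system:
  x*      = (0.2061, 0.9929, 1.0107)
  lambda* = (4.2462)
  f(x*)   = 13.7993

x* = (0.2061, 0.9929, 1.0107), lambda* = (4.2462)


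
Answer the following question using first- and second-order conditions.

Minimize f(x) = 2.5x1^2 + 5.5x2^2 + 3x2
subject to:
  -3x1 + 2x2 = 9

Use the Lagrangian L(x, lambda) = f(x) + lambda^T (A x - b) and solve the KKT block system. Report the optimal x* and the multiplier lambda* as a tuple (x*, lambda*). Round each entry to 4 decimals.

Form the Lagrangian:
  L(x, lambda) = (1/2) x^T Q x + c^T x + lambda^T (A x - b)
Stationarity (grad_x L = 0): Q x + c + A^T lambda = 0.
Primal feasibility: A x = b.

This gives the KKT block system:
  [ Q   A^T ] [ x     ]   [-c ]
  [ A    0  ] [ lambda ] = [ b ]

Solving the linear system:
  x*      = (-2.6471, 0.5294)
  lambda* = (-4.4118)
  f(x*)   = 20.6471

x* = (-2.6471, 0.5294), lambda* = (-4.4118)


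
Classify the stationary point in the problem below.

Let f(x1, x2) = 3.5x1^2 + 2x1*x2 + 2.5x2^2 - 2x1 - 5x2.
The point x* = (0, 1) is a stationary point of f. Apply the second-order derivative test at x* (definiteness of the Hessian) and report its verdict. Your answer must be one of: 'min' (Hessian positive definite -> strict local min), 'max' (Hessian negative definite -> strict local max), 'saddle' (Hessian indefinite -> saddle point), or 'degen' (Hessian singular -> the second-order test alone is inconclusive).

Compute the Hessian H = grad^2 f:
  H = [[7, 2], [2, 5]]
Verify stationarity: grad f(x*) = H x* + g = (0, 0).
Eigenvalues of H: 3.7639, 8.2361.
Both eigenvalues > 0, so H is positive definite -> x* is a strict local min.

min


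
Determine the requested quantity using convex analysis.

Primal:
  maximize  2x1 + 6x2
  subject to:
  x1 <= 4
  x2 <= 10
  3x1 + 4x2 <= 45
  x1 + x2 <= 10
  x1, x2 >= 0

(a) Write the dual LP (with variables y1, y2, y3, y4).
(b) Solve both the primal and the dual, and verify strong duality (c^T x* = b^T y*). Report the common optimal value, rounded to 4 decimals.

The standard primal-dual pair for 'max c^T x s.t. A x <= b, x >= 0' is:
  Dual:  min b^T y  s.t.  A^T y >= c,  y >= 0.

So the dual LP is:
  minimize  4y1 + 10y2 + 45y3 + 10y4
  subject to:
    y1 + 3y3 + y4 >= 2
    y2 + 4y3 + y4 >= 6
    y1, y2, y3, y4 >= 0

Solving the primal: x* = (0, 10).
  primal value c^T x* = 60.
Solving the dual: y* = (0, 4, 0, 2).
  dual value b^T y* = 60.
Strong duality: c^T x* = b^T y*. Confirmed.

60


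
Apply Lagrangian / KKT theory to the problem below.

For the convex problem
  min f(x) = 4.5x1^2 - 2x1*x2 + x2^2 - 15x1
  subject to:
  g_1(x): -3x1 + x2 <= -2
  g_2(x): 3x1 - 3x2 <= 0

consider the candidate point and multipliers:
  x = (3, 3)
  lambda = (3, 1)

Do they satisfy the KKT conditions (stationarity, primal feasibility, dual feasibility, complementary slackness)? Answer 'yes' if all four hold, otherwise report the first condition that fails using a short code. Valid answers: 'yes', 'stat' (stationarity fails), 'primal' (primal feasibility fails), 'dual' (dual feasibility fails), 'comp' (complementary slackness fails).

Gradient of f: grad f(x) = Q x + c = (6, 0)
Constraint values g_i(x) = a_i^T x - b_i:
  g_1((3, 3)) = -4
  g_2((3, 3)) = 0
Stationarity residual: grad f(x) + sum_i lambda_i a_i = (0, 0)
  -> stationarity OK
Primal feasibility (all g_i <= 0): OK
Dual feasibility (all lambda_i >= 0): OK
Complementary slackness (lambda_i * g_i(x) = 0 for all i): FAILS

Verdict: the first failing condition is complementary_slackness -> comp.

comp


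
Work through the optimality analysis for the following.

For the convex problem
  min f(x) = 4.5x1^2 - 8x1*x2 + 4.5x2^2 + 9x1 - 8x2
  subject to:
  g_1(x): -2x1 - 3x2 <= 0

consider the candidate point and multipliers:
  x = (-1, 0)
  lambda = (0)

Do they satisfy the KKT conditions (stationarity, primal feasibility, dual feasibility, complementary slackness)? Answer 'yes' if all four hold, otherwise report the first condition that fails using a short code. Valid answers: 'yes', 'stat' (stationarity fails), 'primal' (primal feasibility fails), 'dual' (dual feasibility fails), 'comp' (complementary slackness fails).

Gradient of f: grad f(x) = Q x + c = (0, 0)
Constraint values g_i(x) = a_i^T x - b_i:
  g_1((-1, 0)) = 2
Stationarity residual: grad f(x) + sum_i lambda_i a_i = (0, 0)
  -> stationarity OK
Primal feasibility (all g_i <= 0): FAILS
Dual feasibility (all lambda_i >= 0): OK
Complementary slackness (lambda_i * g_i(x) = 0 for all i): OK

Verdict: the first failing condition is primal_feasibility -> primal.

primal


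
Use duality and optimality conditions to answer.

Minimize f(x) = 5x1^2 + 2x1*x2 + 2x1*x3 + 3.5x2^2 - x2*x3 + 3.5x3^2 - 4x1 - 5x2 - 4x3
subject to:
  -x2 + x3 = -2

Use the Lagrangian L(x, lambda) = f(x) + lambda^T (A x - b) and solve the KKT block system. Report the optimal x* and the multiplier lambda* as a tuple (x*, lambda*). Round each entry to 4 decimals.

Form the Lagrangian:
  L(x, lambda) = (1/2) x^T Q x + c^T x + lambda^T (A x - b)
Stationarity (grad_x L = 0): Q x + c + A^T lambda = 0.
Primal feasibility: A x = b.

This gives the KKT block system:
  [ Q   A^T ] [ x     ]   [-c ]
  [ A    0  ] [ lambda ] = [ b ]

Solving the linear system:
  x*      = (0.1154, 1.7115, -0.2885)
  lambda* = (7.5)
  f(x*)   = 3.5673

x* = (0.1154, 1.7115, -0.2885), lambda* = (7.5)


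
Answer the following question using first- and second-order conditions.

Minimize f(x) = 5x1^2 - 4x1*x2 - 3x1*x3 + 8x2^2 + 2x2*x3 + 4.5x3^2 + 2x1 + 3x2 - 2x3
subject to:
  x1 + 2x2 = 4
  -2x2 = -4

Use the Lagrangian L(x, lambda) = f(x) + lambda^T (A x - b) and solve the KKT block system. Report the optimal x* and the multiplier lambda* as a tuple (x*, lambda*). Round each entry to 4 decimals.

Form the Lagrangian:
  L(x, lambda) = (1/2) x^T Q x + c^T x + lambda^T (A x - b)
Stationarity (grad_x L = 0): Q x + c + A^T lambda = 0.
Primal feasibility: A x = b.

This gives the KKT block system:
  [ Q   A^T ] [ x     ]   [-c ]
  [ A    0  ] [ lambda ] = [ b ]

Solving the linear system:
  x*      = (0, 2, -0.2222)
  lambda* = (5.3333, 22.6111)
  f(x*)   = 37.7778

x* = (0, 2, -0.2222), lambda* = (5.3333, 22.6111)


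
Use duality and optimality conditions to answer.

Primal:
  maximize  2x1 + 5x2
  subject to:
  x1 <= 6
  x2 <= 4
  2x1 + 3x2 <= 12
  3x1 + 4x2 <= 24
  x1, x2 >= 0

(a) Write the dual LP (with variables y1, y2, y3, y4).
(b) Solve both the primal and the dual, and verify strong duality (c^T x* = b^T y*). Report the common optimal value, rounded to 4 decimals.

The standard primal-dual pair for 'max c^T x s.t. A x <= b, x >= 0' is:
  Dual:  min b^T y  s.t.  A^T y >= c,  y >= 0.

So the dual LP is:
  minimize  6y1 + 4y2 + 12y3 + 24y4
  subject to:
    y1 + 2y3 + 3y4 >= 2
    y2 + 3y3 + 4y4 >= 5
    y1, y2, y3, y4 >= 0

Solving the primal: x* = (0, 4).
  primal value c^T x* = 20.
Solving the dual: y* = (0, 2, 1, 0).
  dual value b^T y* = 20.
Strong duality: c^T x* = b^T y*. Confirmed.

20


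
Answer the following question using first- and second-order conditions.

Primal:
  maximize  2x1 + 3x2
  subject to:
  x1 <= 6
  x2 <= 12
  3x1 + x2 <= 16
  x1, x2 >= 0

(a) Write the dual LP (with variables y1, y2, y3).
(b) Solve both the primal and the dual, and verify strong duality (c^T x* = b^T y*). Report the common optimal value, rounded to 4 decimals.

The standard primal-dual pair for 'max c^T x s.t. A x <= b, x >= 0' is:
  Dual:  min b^T y  s.t.  A^T y >= c,  y >= 0.

So the dual LP is:
  minimize  6y1 + 12y2 + 16y3
  subject to:
    y1 + 3y3 >= 2
    y2 + y3 >= 3
    y1, y2, y3 >= 0

Solving the primal: x* = (1.3333, 12).
  primal value c^T x* = 38.6667.
Solving the dual: y* = (0, 2.3333, 0.6667).
  dual value b^T y* = 38.6667.
Strong duality: c^T x* = b^T y*. Confirmed.

38.6667


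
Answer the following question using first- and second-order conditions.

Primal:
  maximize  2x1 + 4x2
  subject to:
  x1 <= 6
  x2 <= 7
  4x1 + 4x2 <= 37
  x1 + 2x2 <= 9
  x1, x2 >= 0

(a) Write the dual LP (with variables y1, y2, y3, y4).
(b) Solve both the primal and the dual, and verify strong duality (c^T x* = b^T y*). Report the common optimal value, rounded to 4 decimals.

The standard primal-dual pair for 'max c^T x s.t. A x <= b, x >= 0' is:
  Dual:  min b^T y  s.t.  A^T y >= c,  y >= 0.

So the dual LP is:
  minimize  6y1 + 7y2 + 37y3 + 9y4
  subject to:
    y1 + 4y3 + y4 >= 2
    y2 + 4y3 + 2y4 >= 4
    y1, y2, y3, y4 >= 0

Solving the primal: x* = (6, 1.5).
  primal value c^T x* = 18.
Solving the dual: y* = (0, 0, 0, 2).
  dual value b^T y* = 18.
Strong duality: c^T x* = b^T y*. Confirmed.

18


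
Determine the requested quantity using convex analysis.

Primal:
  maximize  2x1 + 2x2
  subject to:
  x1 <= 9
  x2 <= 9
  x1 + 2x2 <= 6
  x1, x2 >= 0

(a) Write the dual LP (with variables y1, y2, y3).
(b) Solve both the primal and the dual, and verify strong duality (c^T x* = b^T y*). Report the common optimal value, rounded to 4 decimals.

The standard primal-dual pair for 'max c^T x s.t. A x <= b, x >= 0' is:
  Dual:  min b^T y  s.t.  A^T y >= c,  y >= 0.

So the dual LP is:
  minimize  9y1 + 9y2 + 6y3
  subject to:
    y1 + y3 >= 2
    y2 + 2y3 >= 2
    y1, y2, y3 >= 0

Solving the primal: x* = (6, 0).
  primal value c^T x* = 12.
Solving the dual: y* = (0, 0, 2).
  dual value b^T y* = 12.
Strong duality: c^T x* = b^T y*. Confirmed.

12


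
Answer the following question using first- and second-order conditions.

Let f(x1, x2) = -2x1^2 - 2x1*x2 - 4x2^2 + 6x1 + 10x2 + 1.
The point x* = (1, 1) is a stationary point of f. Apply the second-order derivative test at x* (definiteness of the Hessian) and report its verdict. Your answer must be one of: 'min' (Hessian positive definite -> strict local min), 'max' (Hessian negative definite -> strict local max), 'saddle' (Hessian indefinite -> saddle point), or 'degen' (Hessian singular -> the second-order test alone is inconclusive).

Compute the Hessian H = grad^2 f:
  H = [[-4, -2], [-2, -8]]
Verify stationarity: grad f(x*) = H x* + g = (0, 0).
Eigenvalues of H: -8.8284, -3.1716.
Both eigenvalues < 0, so H is negative definite -> x* is a strict local max.

max


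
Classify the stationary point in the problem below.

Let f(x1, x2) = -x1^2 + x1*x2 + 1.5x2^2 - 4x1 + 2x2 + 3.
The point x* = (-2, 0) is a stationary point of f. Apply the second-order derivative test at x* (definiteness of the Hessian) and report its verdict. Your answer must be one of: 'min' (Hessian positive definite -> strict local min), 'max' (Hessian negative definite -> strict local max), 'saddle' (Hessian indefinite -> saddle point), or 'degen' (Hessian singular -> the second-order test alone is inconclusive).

Compute the Hessian H = grad^2 f:
  H = [[-2, 1], [1, 3]]
Verify stationarity: grad f(x*) = H x* + g = (0, 0).
Eigenvalues of H: -2.1926, 3.1926.
Eigenvalues have mixed signs, so H is indefinite -> x* is a saddle point.

saddle


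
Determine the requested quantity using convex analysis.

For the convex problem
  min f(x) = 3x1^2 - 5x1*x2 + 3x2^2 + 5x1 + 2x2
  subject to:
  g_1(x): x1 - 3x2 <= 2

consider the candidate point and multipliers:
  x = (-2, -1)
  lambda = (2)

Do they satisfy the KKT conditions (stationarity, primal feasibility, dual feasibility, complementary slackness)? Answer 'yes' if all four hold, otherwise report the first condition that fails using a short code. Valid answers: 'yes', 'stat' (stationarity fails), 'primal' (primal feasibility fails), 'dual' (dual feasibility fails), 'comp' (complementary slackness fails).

Gradient of f: grad f(x) = Q x + c = (-2, 6)
Constraint values g_i(x) = a_i^T x - b_i:
  g_1((-2, -1)) = -1
Stationarity residual: grad f(x) + sum_i lambda_i a_i = (0, 0)
  -> stationarity OK
Primal feasibility (all g_i <= 0): OK
Dual feasibility (all lambda_i >= 0): OK
Complementary slackness (lambda_i * g_i(x) = 0 for all i): FAILS

Verdict: the first failing condition is complementary_slackness -> comp.

comp


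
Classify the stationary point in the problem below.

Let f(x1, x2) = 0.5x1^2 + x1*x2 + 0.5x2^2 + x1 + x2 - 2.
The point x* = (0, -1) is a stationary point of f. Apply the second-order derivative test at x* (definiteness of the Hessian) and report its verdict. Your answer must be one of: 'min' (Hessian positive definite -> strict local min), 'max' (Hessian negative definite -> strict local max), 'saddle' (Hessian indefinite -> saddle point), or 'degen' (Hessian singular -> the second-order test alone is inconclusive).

Compute the Hessian H = grad^2 f:
  H = [[1, 1], [1, 1]]
Verify stationarity: grad f(x*) = H x* + g = (0, 0).
Eigenvalues of H: 0, 2.
H has a zero eigenvalue (singular; positive semidefinite but not definite), so H is neither positive definite, negative definite, nor indefinite. The second-order test alone is inconclusive -> degen.
(Indeed, f is constant along the null direction of H through x*, so x* is not a strict local extremum.)

degen


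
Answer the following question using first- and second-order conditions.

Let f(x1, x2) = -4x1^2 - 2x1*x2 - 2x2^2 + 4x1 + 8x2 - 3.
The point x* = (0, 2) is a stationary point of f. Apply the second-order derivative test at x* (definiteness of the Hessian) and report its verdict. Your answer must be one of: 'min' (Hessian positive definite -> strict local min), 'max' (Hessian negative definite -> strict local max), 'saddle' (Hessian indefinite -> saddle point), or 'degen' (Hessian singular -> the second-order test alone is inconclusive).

Compute the Hessian H = grad^2 f:
  H = [[-8, -2], [-2, -4]]
Verify stationarity: grad f(x*) = H x* + g = (0, 0).
Eigenvalues of H: -8.8284, -3.1716.
Both eigenvalues < 0, so H is negative definite -> x* is a strict local max.

max


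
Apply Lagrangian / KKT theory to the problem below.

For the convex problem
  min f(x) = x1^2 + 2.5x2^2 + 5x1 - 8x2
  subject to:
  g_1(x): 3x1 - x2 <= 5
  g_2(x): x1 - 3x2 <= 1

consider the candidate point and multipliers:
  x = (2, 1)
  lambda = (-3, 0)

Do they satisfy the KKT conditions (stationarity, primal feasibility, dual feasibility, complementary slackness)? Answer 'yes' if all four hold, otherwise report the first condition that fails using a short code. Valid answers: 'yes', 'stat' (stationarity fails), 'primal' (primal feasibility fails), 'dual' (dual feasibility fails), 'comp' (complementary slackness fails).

Gradient of f: grad f(x) = Q x + c = (9, -3)
Constraint values g_i(x) = a_i^T x - b_i:
  g_1((2, 1)) = 0
  g_2((2, 1)) = -2
Stationarity residual: grad f(x) + sum_i lambda_i a_i = (0, 0)
  -> stationarity OK
Primal feasibility (all g_i <= 0): OK
Dual feasibility (all lambda_i >= 0): FAILS
Complementary slackness (lambda_i * g_i(x) = 0 for all i): OK

Verdict: the first failing condition is dual_feasibility -> dual.

dual


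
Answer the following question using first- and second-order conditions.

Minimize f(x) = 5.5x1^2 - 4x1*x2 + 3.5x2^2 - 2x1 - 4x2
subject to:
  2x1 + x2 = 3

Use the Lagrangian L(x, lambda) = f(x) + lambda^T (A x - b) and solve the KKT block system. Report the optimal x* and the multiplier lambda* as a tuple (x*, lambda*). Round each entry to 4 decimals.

Form the Lagrangian:
  L(x, lambda) = (1/2) x^T Q x + c^T x + lambda^T (A x - b)
Stationarity (grad_x L = 0): Q x + c + A^T lambda = 0.
Primal feasibility: A x = b.

This gives the KKT block system:
  [ Q   A^T ] [ x     ]   [-c ]
  [ A    0  ] [ lambda ] = [ b ]

Solving the linear system:
  x*      = (0.8727, 1.2545)
  lambda* = (-1.2909)
  f(x*)   = -1.4455

x* = (0.8727, 1.2545), lambda* = (-1.2909)


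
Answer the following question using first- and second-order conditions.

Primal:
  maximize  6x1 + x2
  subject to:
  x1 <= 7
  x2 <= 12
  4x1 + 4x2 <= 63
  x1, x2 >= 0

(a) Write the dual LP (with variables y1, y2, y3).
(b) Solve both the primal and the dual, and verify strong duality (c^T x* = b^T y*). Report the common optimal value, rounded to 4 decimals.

The standard primal-dual pair for 'max c^T x s.t. A x <= b, x >= 0' is:
  Dual:  min b^T y  s.t.  A^T y >= c,  y >= 0.

So the dual LP is:
  minimize  7y1 + 12y2 + 63y3
  subject to:
    y1 + 4y3 >= 6
    y2 + 4y3 >= 1
    y1, y2, y3 >= 0

Solving the primal: x* = (7, 8.75).
  primal value c^T x* = 50.75.
Solving the dual: y* = (5, 0, 0.25).
  dual value b^T y* = 50.75.
Strong duality: c^T x* = b^T y*. Confirmed.

50.75


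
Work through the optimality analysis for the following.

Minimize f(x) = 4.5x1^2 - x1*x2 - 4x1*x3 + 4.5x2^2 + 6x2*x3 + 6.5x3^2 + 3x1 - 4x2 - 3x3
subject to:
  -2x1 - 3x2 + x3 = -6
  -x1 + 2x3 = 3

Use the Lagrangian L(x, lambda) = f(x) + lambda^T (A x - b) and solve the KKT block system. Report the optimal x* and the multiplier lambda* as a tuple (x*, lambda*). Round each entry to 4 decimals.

Form the Lagrangian:
  L(x, lambda) = (1/2) x^T Q x + c^T x + lambda^T (A x - b)
Stationarity (grad_x L = 0): Q x + c + A^T lambda = 0.
Primal feasibility: A x = b.

This gives the KKT block system:
  [ Q   A^T ] [ x     ]   [-c ]
  [ A    0  ] [ lambda ] = [ b ]

Solving the linear system:
  x*      = (0.4118, 2.2941, 1.7059)
  lambda* = (8.8235, -20.0588)
  f(x*)   = 50.0294

x* = (0.4118, 2.2941, 1.7059), lambda* = (8.8235, -20.0588)


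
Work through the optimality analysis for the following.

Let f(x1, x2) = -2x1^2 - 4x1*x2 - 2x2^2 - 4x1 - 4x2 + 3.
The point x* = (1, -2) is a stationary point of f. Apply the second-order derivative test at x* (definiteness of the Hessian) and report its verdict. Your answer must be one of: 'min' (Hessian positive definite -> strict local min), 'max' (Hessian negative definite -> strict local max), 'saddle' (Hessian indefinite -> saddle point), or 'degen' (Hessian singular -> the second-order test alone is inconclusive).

Compute the Hessian H = grad^2 f:
  H = [[-4, -4], [-4, -4]]
Verify stationarity: grad f(x*) = H x* + g = (0, 0).
Eigenvalues of H: -8, 0.
H has a zero eigenvalue (singular; negative semidefinite but not definite), so H is neither positive definite, negative definite, nor indefinite. The second-order test alone is inconclusive -> degen.
(Indeed, f is constant along the null direction of H through x*, so x* is not a strict local extremum.)

degen


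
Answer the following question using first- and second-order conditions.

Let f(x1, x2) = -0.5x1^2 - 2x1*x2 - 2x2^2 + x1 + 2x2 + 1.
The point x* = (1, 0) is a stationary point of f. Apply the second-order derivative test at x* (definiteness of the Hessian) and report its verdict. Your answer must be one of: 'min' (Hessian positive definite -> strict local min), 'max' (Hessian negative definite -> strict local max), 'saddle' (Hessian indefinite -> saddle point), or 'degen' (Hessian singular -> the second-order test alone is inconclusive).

Compute the Hessian H = grad^2 f:
  H = [[-1, -2], [-2, -4]]
Verify stationarity: grad f(x*) = H x* + g = (0, 0).
Eigenvalues of H: -5, 0.
H has a zero eigenvalue (singular; negative semidefinite but not definite), so H is neither positive definite, negative definite, nor indefinite. The second-order test alone is inconclusive -> degen.
(Indeed, f is constant along the null direction of H through x*, so x* is not a strict local extremum.)

degen


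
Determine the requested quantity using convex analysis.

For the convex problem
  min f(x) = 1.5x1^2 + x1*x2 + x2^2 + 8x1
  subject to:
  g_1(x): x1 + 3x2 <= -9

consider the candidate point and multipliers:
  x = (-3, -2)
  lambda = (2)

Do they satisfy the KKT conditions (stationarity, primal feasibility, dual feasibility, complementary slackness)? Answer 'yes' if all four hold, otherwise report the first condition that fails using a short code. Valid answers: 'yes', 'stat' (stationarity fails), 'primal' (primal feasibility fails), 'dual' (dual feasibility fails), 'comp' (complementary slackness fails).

Gradient of f: grad f(x) = Q x + c = (-3, -7)
Constraint values g_i(x) = a_i^T x - b_i:
  g_1((-3, -2)) = 0
Stationarity residual: grad f(x) + sum_i lambda_i a_i = (-1, -1)
  -> stationarity FAILS
Primal feasibility (all g_i <= 0): OK
Dual feasibility (all lambda_i >= 0): OK
Complementary slackness (lambda_i * g_i(x) = 0 for all i): OK

Verdict: the first failing condition is stationarity -> stat.

stat


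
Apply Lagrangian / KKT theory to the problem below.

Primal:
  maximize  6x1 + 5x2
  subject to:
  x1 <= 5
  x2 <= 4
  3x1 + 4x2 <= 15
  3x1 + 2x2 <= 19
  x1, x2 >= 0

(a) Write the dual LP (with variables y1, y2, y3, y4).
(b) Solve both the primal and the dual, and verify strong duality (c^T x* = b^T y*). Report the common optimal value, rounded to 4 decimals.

The standard primal-dual pair for 'max c^T x s.t. A x <= b, x >= 0' is:
  Dual:  min b^T y  s.t.  A^T y >= c,  y >= 0.

So the dual LP is:
  minimize  5y1 + 4y2 + 15y3 + 19y4
  subject to:
    y1 + 3y3 + 3y4 >= 6
    y2 + 4y3 + 2y4 >= 5
    y1, y2, y3, y4 >= 0

Solving the primal: x* = (5, 0).
  primal value c^T x* = 30.
Solving the dual: y* = (2.25, 0, 1.25, 0).
  dual value b^T y* = 30.
Strong duality: c^T x* = b^T y*. Confirmed.

30


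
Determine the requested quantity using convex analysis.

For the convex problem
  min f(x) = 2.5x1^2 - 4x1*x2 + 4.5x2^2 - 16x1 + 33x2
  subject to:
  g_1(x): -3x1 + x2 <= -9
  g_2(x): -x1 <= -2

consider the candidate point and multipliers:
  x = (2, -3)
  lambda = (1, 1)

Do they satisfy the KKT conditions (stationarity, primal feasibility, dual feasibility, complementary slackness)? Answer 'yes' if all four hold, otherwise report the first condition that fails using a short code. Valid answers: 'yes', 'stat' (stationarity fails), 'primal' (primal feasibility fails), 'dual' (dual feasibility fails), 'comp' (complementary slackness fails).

Gradient of f: grad f(x) = Q x + c = (6, -2)
Constraint values g_i(x) = a_i^T x - b_i:
  g_1((2, -3)) = 0
  g_2((2, -3)) = 0
Stationarity residual: grad f(x) + sum_i lambda_i a_i = (2, -1)
  -> stationarity FAILS
Primal feasibility (all g_i <= 0): OK
Dual feasibility (all lambda_i >= 0): OK
Complementary slackness (lambda_i * g_i(x) = 0 for all i): OK

Verdict: the first failing condition is stationarity -> stat.

stat


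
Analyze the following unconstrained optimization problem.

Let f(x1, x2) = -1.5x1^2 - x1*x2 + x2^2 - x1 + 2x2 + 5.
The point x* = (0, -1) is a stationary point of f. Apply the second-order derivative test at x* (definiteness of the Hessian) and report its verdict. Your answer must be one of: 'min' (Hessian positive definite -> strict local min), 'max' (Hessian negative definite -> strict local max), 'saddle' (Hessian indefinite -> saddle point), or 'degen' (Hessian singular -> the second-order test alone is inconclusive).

Compute the Hessian H = grad^2 f:
  H = [[-3, -1], [-1, 2]]
Verify stationarity: grad f(x*) = H x* + g = (0, 0).
Eigenvalues of H: -3.1926, 2.1926.
Eigenvalues have mixed signs, so H is indefinite -> x* is a saddle point.

saddle


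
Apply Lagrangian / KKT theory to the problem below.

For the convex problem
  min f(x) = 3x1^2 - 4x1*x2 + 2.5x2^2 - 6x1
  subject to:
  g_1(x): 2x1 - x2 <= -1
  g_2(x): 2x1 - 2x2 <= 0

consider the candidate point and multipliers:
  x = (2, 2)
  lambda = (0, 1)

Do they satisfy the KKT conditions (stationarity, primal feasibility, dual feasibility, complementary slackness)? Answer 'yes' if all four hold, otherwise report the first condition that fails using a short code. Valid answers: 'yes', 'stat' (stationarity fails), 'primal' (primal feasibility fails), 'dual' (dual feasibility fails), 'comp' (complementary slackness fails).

Gradient of f: grad f(x) = Q x + c = (-2, 2)
Constraint values g_i(x) = a_i^T x - b_i:
  g_1((2, 2)) = 3
  g_2((2, 2)) = 0
Stationarity residual: grad f(x) + sum_i lambda_i a_i = (0, 0)
  -> stationarity OK
Primal feasibility (all g_i <= 0): FAILS
Dual feasibility (all lambda_i >= 0): OK
Complementary slackness (lambda_i * g_i(x) = 0 for all i): OK

Verdict: the first failing condition is primal_feasibility -> primal.

primal
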